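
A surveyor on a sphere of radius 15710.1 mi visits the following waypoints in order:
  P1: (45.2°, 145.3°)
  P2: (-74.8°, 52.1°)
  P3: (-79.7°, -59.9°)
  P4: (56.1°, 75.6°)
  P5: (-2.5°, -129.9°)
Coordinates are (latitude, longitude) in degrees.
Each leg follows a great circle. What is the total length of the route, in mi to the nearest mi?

Leg P1→P2: central angle 2.3393 rad, distance 36750.6 mi.
Leg P2→P3: central angle 0.3712 rad, distance 5831.1 mi.
Leg P3→P4: central angle 2.6633 rad, distance 41840.2 mi.
Leg P4→P5: central angle 2.1402 rad, distance 33622.9 mi.
Total: 36750.6 + 5831.1 + 41840.2 + 33622.9 ≈ 118045 mi.

118045 mi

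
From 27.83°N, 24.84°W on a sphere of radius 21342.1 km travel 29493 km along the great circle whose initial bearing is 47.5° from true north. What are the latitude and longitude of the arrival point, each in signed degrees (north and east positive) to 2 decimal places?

Angular distance δ = d/R = 29493/21342.1 = 1.38192 rad; initial bearing θ = 0.8290 rad.
sin φ₂ = sin φ₁ cos δ + cos φ₁ sin δ cos θ = (0.4668)(0.1878) + (0.8843)(0.9822)(0.6756) = 0.6745, so φ₂ = 42.41°.
Δλ = atan2(sin θ sin δ cos φ₁, cos δ − sin φ₁ sin φ₂) = atan2(0.6404, -0.1271) = 101.227°.
λ₂ = -24.840° + 101.227° = 76.39°.

42.41°, 76.39°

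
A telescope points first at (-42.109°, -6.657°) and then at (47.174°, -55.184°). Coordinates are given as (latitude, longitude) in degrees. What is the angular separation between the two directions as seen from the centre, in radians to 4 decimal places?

1.7293 rad

Let φ₁ = -0.7349 rad, φ₂ = 0.8233 rad, and Δλ = -0.8470 rad.
cos c = sin φ₁ sin φ₂ + cos φ₁ cos φ₂ cos Δλ = (-0.6705)(0.7334) + (0.7419)(0.6798)(0.6623) = -0.15781,
so c = arccos(-0.15781) = 1.72927 rad.
So the angular separation is 1.7293 rad.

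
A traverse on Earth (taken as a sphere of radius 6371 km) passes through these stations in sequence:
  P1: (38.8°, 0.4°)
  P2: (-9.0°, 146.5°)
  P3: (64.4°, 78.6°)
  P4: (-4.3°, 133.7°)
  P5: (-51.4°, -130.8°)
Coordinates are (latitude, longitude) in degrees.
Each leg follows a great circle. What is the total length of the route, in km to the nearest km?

44045 km

Leg P1→P2: central angle 2.3993 rad, distance 15285.9 km.
Leg P2→P3: central angle 1.5513 rad, distance 9883.4 km.
Leg P3→P4: central angle 1.3909 rad, distance 8861.6 km.
Leg P4→P5: central angle 1.5718 rad, distance 10014.1 km.
Total: 15285.9 + 9883.4 + 8861.6 + 10014.1 ≈ 44045 km.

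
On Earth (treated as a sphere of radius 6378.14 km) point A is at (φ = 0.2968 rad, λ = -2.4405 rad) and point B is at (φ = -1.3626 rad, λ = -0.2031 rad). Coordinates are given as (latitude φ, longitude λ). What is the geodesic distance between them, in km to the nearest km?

12702 km

In radians: φ₁ = 0.2968, φ₂ = -1.3626, Δλ = 128.194° = 2.2374 rad.
Haversine: a = sin²(Δφ/2) + cos φ₁ cos φ₂ sin²(Δλ/2) = 0.5442 + (0.9563)(0.2067)(0.8092) = 0.70418.
Central angle c = 2·arcsin(√a) = 1.99146 rad.
Distance = R·c = 6378.14 × 1.9915 ≈ 12702 km.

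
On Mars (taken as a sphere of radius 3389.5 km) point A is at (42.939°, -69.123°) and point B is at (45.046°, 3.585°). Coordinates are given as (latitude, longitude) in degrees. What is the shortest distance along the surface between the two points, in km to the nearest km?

2989 km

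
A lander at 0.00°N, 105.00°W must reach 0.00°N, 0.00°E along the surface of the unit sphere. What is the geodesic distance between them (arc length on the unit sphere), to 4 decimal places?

1.8326

In radians: φ₁ = 0.0000, φ₂ = 0.0000, Δλ = 105.000° = 1.8326 rad.
Haversine: a = sin²(Δφ/2) + cos φ₁ cos φ₂ sin²(Δλ/2) = 0.0000 + (1.0000)(1.0000)(0.6294) = 0.62941.
Central angle c = 2·arcsin(√a) = 1.83260 rad.
On the unit sphere the arc length equals the central angle: 1.8326.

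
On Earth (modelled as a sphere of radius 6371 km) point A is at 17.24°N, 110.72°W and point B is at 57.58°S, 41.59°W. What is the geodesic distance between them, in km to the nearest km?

With latitudes φ₁ = 17.240°, φ₂ = -57.580° and longitude difference Δλ = 69.130°:
cos c = sin φ₁ sin φ₂ + cos φ₁ cos φ₂ cos Δλ = (0.2964)(-0.8441) + (0.9551)(0.5361)(0.3562) = -0.06777,
so c = arccos(-0.06777) = 1.63862 rad.
Distance = R·c = 6371 × 1.6386 ≈ 10440 km.

10440 km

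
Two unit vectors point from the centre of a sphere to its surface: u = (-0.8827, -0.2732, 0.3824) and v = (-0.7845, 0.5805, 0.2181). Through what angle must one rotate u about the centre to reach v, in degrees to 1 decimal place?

51.9°

u·v = 0.6173; |u| = 1.0000, |v| = 1.0000.
cos θ = (u·v)/(|u||v|) = 0.6173, so θ = 51.9°.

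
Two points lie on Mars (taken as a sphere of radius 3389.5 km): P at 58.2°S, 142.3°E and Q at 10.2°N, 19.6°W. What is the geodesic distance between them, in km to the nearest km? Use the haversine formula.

7694 km

In radians: φ₁ = -1.0158, φ₂ = 0.1780, Δλ = -161.900° = -2.8257 rad.
Haversine: a = sin²(Δφ/2) + cos φ₁ cos φ₂ sin²(Δλ/2) = 0.3159 + (0.5270)(0.9842)(0.9753) = 0.82173.
Central angle c = 2·arcsin(√a) = 2.26981 rad.
Distance = R·c = 3389.5 × 2.2698 ≈ 7694 km.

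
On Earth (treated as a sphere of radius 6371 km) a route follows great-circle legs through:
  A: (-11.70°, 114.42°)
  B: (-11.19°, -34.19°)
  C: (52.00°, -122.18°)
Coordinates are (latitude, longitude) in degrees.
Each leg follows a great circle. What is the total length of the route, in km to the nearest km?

26563 km

Leg A→B: central angle 2.4665 rad, distance 15714.2 km.
Leg B→C: central angle 1.7029 rad, distance 10849.3 km.
Total: 15714.2 + 10849.3 ≈ 26563 km.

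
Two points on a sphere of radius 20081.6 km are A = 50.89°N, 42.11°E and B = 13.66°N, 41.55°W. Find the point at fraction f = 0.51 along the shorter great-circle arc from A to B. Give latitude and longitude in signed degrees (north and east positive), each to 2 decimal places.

39.35°, -11.30°

The central angle between A and B is δ = 1.3172 rad.
With f = 0.51, the slerp weights are sin((1−f)δ)/sin δ = 0.6214 and sin(fδ)/sin δ = 0.6429.
Weighted sum of the unit vectors: (0.6214)·(0.4680,0.4230,0.7759) + (0.6429)·(0.7272,-0.6445,0.2362) = (0.7583, -0.1515, 0.6340).
Converting back: φ = atan2(z, √(x²+y²)) = 39.35°, λ = atan2(y, x) = -11.30°.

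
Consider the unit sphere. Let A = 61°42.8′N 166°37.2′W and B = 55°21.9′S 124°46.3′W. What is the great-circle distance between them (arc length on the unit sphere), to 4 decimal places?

2.1222

With latitudes φ₁ = 61.713°, φ₂ = -55.365° and longitude difference Δλ = 41.848°:
cos c = sin φ₁ sin φ₂ + cos φ₁ cos φ₂ cos Δλ = (0.8806)(-0.8228) + (0.4739)(0.5683)(0.7449) = -0.52391,
so c = arccos(-0.52391) = 2.12223 rad.
On the unit sphere the arc length equals the central angle: 2.1222.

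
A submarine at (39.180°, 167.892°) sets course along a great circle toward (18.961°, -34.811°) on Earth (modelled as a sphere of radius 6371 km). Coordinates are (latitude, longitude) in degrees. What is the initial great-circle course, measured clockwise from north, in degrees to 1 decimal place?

24.4°

Δλ = 157.297° = 2.7454 rad.
y = sin Δλ · cos φ₂ = (0.3860)(0.9457) = 0.3650
x = cos φ₁ sin φ₂ − sin φ₁ cos φ₂ cos Δλ = (0.7752)(0.3249) − (0.6318)(0.9457)(-0.9225) = 0.8031
θ = atan2(y, x) = 24.44°, so the bearing is 24.4°.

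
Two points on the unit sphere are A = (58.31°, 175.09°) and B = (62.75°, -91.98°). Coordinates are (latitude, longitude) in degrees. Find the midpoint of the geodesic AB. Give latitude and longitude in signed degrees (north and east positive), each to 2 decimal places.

68.68°, -142.57°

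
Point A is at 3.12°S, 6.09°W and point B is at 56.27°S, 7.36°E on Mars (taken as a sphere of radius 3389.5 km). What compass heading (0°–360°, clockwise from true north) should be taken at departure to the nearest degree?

Δλ = 13.450° = 0.2347 rad.
y = sin Δλ · cos φ₂ = (0.2326)(0.5553) = 0.1292
x = cos φ₁ sin φ₂ − sin φ₁ cos φ₂ cos Δλ = (0.9985)(-0.8317) − (-0.0544)(0.5553)(0.9726) = -0.8010
θ = atan2(y, x) = 170.84°, so the bearing is 171°.

171°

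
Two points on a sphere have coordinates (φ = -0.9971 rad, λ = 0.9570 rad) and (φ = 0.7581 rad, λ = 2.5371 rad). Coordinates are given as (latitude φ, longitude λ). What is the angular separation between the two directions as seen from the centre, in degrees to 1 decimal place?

In radians: φ₁ = -0.9971, φ₂ = 0.7581, Δλ = 90.533° = 1.5801 rad.
Haversine: a = sin²(Δφ/2) + cos φ₁ cos φ₂ sin²(Δλ/2) = 0.5917 + (0.5427)(0.7261)(0.5047) = 0.79057.
Central angle c = 2·arcsin(√a) = 2.19092 rad.
So the angular separation is 125.5°.

125.5°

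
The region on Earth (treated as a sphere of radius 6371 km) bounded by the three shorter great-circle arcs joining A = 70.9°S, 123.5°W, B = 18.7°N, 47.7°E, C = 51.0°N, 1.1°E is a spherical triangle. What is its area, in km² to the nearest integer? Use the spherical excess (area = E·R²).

89498106 km²

Side lengths (central angles): a = 0.8517, b = 2.5892, c = 2.2259 rad; semiperimeter s = 2.8334.
By l'Huilier's theorem, tan(E/4) = √[tan(s/2) tan((s−a)/2) tan((s−b)/2) tan((s−c)/2)], giving spherical excess E = 2.2049 rad.
Area = E·R² = 2.2049 × (6371)² ≈ 89498106 km².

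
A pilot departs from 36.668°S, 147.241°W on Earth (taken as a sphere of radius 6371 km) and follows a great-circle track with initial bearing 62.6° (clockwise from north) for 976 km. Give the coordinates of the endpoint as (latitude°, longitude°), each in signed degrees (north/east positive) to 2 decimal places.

Angular distance δ = d/R = 976/6371 = 0.15319 rad; initial bearing θ = 1.0926 rad.
sin φ₂ = sin φ₁ cos δ + cos φ₁ sin δ cos θ = (-0.5972)(0.9883) + (0.8021)(0.1526)(0.4602) = -0.5339, so φ₂ = -32.27°.
Δλ = atan2(sin θ sin δ cos φ₁, cos δ − sin φ₁ sin φ₂) = atan2(0.1087, 0.6695) = 9.220°.
λ₂ = -147.241° + 9.220° = -138.02°.

-32.27°, -138.02°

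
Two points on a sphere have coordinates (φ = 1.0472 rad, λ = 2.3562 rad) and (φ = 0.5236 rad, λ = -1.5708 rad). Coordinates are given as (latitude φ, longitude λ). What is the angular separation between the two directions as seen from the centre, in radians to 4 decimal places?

1.4436 rad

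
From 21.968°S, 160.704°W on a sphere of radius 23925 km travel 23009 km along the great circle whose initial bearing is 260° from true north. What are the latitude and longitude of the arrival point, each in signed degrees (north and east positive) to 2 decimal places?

-20.25°, 139.88°

Angular distance δ = d/R = 23009/23925 = 0.96171 rad; initial bearing θ = 4.5379 rad.
sin φ₂ = sin φ₁ cos δ + cos φ₁ sin δ cos θ = (-0.3741)(0.5721) + (0.9274)(0.8202)(-0.1736) = -0.3461, so φ₂ = -20.25°.
Δλ = atan2(sin θ sin δ cos φ₁, cos δ − sin φ₁ sin φ₂) = atan2(-0.7491, 0.4426) = -59.420°.
λ₂ = -160.704° − 59.420° = -220.12° → 139.88° after wrapping to (−180°, 180°].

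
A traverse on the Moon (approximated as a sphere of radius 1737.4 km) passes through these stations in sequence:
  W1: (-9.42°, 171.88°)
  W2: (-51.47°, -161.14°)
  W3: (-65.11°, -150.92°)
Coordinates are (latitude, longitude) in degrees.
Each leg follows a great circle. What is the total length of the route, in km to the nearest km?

Leg W1→W2: central angle 0.8289 rad, distance 1440.2 km.
Leg W2→W3: central angle 0.2551 rad, distance 443.2 km.
Total: 1440.2 + 443.2 ≈ 1883 km.

1883 km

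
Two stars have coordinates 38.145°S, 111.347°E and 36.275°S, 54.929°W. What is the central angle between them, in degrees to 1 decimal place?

104.5°

In radians: φ₁ = -0.6658, φ₂ = -0.6331, Δλ = -166.276° = -2.9021 rad.
cos c = sin φ₁ sin φ₂ + cos φ₁ cos φ₂ cos Δλ = (-0.6177)(-0.5917) + (0.7865)(0.8062)(-0.9714) = -0.25048,
so c = arccos(-0.25048) = 1.82397 rad.
So the angular separation is 104.5°.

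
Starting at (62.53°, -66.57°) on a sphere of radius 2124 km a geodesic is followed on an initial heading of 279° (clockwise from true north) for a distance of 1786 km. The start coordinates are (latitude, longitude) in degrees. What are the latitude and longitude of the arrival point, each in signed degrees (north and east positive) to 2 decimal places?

Angular distance δ = d/R = 1786/2124 = 0.84087 rad; initial bearing θ = 4.8695 rad.
sin φ₂ = sin φ₁ cos δ + cos φ₁ sin δ cos θ = (0.8873)(0.6668) + (0.4613)(0.7452)(0.1564) = 0.6454, so φ₂ = 40.20°.
Δλ = atan2(sin θ sin δ cos φ₁, cos δ − sin φ₁ sin φ₂) = atan2(-0.3395, 0.0942) = -74.498°.
λ₂ = -66.570° − 74.498° = -141.07°.

40.20°, -141.07°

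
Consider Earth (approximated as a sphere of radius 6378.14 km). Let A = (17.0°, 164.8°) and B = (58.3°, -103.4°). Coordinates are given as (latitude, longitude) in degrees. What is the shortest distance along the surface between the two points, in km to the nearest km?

8519 km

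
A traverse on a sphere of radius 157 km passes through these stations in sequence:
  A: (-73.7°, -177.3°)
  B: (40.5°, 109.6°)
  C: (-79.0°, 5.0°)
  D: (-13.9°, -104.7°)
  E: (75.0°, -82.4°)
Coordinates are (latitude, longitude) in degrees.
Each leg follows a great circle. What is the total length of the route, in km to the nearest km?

1169 km

Leg A→B: central angle 2.1668 rad, distance 340.2 km.
Leg B→C: central angle 2.3105 rad, distance 362.8 km.
Leg C→D: central angle 1.3965 rad, distance 219.3 km.
Leg D→E: central angle 1.5704 rad, distance 246.6 km.
Total: 340.2 + 362.8 + 219.3 + 246.6 ≈ 1169 km.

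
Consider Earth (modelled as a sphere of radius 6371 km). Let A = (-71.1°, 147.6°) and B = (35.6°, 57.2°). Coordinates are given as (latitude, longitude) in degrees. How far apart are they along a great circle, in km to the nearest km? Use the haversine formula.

13737 km

Let φ₁ = -1.2409 rad, φ₂ = 0.6213 rad, and Δλ = -1.5778 rad.
Haversine: a = sin²(Δφ/2) + cos φ₁ cos φ₂ sin²(Δλ/2) = 0.6437 + (0.3239)(0.8131)(0.5035) = 0.77629.
Central angle c = 2·arcsin(√a) = 2.15625 rad.
Distance = R·c = 6371 × 2.1562 ≈ 13737 km.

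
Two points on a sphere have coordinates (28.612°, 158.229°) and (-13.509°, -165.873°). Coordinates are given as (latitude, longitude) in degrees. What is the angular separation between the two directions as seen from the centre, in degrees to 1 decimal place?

54.6°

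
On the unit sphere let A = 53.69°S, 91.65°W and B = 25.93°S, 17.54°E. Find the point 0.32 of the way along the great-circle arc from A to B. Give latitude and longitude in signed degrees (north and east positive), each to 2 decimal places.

Central angle δ = 1.3925 rad. Interpolating on the sphere with fraction f = 0.32:
P = [sin((1−f)δ)·A + sin(fδ)·B] / sin δ = 0.8247·A + 0.4379·B in Cartesian coordinates,
giving P = (0.3615, -0.3694, -0.8561), i.e. latitude -58.88°, longitude -45.62°.

-58.88°, -45.62°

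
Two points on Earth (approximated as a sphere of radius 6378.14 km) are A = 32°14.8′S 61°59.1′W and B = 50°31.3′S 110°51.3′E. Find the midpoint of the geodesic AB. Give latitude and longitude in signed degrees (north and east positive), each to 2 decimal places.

The central angle between A and B is δ = 1.6928 rad.
With f = 0.5, the slerp weights are sin((1−f)δ)/sin δ = 0.7545 and sin(fδ)/sin δ = 0.7545.
Weighted sum of the unit vectors: (0.7545)·(0.3973,-0.7467,-0.5336) + (0.7545)·(-0.2263,0.5941,-0.7719) = (0.1290, -0.1151, -0.9850).
Converting back: φ = atan2(z, √(x²+y²)) = -80.05°, λ = atan2(y, x) = -41.75°.

-80.05°, -41.75°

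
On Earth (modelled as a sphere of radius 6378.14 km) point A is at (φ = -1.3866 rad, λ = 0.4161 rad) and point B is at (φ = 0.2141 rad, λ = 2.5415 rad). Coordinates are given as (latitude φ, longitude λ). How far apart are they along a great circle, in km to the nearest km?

In radians: φ₁ = -1.3866, φ₂ = 0.2141, Δλ = 121.776° = 2.1254 rad.
Haversine: a = sin²(Δφ/2) + cos φ₁ cos φ₂ sin²(Δλ/2) = 0.5149 + (0.1832)(0.9772)(0.7633) = 0.65156.
Central angle c = 2·arcsin(√a) = 1.87876 rad.
Distance = R·c = 6378.14 × 1.8788 ≈ 11983 km.

11983 km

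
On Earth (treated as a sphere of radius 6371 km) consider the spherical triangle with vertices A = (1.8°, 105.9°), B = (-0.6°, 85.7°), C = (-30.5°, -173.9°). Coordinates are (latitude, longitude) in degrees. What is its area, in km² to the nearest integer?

8880281 km²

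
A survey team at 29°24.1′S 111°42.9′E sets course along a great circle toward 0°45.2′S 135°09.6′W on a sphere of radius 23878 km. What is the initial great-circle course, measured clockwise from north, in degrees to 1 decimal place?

Δλ = 113.125° = 1.9744 rad.
y = sin Δλ · cos φ₂ = (0.9197)(0.9999) = 0.9196
x = cos φ₁ sin φ₂ − sin φ₁ cos φ₂ cos Δλ = (0.8712)(-0.0131) − (-0.4909)(0.9999)(-0.3927) = -0.2042
θ = atan2(y, x) = 102.52°, so the bearing is 102.5°.

102.5°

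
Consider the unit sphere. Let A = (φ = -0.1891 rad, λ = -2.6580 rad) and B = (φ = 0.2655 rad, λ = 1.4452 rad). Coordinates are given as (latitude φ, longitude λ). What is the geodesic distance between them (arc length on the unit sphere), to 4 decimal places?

2.2039

In radians: φ₁ = -0.1891, φ₂ = 0.2655, Δλ = -124.904° = -2.1800 rad.
cos c = sin φ₁ sin φ₂ + cos φ₁ cos φ₂ cos Δλ = (-0.1880)(0.2624) + (0.9822)(0.9650)(-0.5722) = -0.59163,
so c = arccos(-0.59163) = 2.20388 rad.
On the unit sphere the arc length equals the central angle: 2.2039.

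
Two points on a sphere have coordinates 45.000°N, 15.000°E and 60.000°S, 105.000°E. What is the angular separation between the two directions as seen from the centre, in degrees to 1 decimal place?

Let φ₁ = 0.7854 rad, φ₂ = -1.0472 rad, and Δλ = 1.5708 rad.
Haversine: a = sin²(Δφ/2) + cos φ₁ cos φ₂ sin²(Δλ/2) = 0.6294 + (0.7071)(0.5000)(0.5000) = 0.80619.
Central angle c = 2·arcsin(√a) = 2.22985 rad.
So the angular separation is 127.8°.

127.8°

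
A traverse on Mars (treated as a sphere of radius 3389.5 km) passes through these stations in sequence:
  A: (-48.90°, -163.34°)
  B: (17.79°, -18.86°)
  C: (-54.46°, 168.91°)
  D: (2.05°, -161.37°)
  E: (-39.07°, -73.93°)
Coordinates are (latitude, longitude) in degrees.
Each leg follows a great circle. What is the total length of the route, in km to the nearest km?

25525 km

Leg A→B: central angle 2.4034 rad, distance 8146.4 km.
Leg B→C: central angle 2.4931 rad, distance 8450.4 km.
Leg C→D: central angle 1.0754 rad, distance 3645.1 km.
Leg D→E: central angle 1.5587 rad, distance 5283.2 km.
Total: 8146.4 + 8450.4 + 3645.1 + 5283.2 ≈ 25525 km.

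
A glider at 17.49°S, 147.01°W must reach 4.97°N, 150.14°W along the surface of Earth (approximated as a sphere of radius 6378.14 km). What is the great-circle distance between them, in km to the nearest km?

In radians: φ₁ = -0.3053, φ₂ = 0.0867, Δλ = -3.130° = -0.0546 rad.
cos c = sin φ₁ sin φ₂ + cos φ₁ cos φ₂ cos Δλ = (-0.3005)(0.0866) + (0.9538)(0.9962)(0.9985) = 0.92273,
so c = arccos(0.92273) = 0.39569 rad.
Distance = R·c = 6378.14 × 0.3957 ≈ 2524 km.

2524 km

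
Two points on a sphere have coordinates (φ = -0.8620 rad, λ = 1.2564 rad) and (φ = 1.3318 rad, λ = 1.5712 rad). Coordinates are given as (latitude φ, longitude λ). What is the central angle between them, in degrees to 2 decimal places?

126.23°

In radians: φ₁ = -0.8620, φ₂ = 1.3318, Δλ = 18.037° = 0.3148 rad.
Haversine: a = sin²(Δφ/2) + cos φ₁ cos φ₂ sin²(Δλ/2) = 0.7917 + (0.6509)(0.2367)(0.0246) = 0.79552.
Central angle c = 2·arcsin(√a) = 2.20316 rad.
So the angular separation is 126.23°.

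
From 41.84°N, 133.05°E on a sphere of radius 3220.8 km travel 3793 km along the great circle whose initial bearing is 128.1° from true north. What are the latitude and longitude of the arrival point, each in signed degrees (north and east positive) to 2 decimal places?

Angular distance δ = d/R = 3793/3220.8 = 1.17766 rad; initial bearing θ = 2.2358 rad.
sin φ₂ = sin φ₁ cos δ + cos φ₁ sin δ cos θ = (0.6671)(0.3831) + (0.7450)(0.9237)(-0.6170) = -0.1691, so φ₂ = -9.73°.
Δλ = atan2(sin θ sin δ cos φ₁, cos δ − sin φ₁ sin φ₂) = atan2(0.5415, 0.4959) = 47.521°.
λ₂ = 133.050° + 47.521° = 180.57° → -179.43° after wrapping to (−180°, 180°].

-9.73°, -179.43°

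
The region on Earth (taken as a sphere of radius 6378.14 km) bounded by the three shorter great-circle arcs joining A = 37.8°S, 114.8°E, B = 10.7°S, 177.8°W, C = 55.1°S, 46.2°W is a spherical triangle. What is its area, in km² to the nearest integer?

Side lengths (central angles): a = 1.7936, b = 1.4955, c = 1.1460 rad; semiperimeter s = 2.2175.
By l'Huilier's theorem, tan(E/4) = √[tan(s/2) tan((s−a)/2) tan((s−b)/2) tan((s−c)/2)], giving spherical excess E = 1.2070 rad.
Area = E·R² = 1.2070 × (6378.14)² ≈ 49099865 km².

49099865 km²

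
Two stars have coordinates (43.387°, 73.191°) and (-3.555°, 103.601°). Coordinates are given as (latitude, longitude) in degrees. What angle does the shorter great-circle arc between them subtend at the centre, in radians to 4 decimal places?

0.9484 rad

With latitudes φ₁ = 43.387°, φ₂ = -3.555° and longitude difference Δλ = 30.410°:
Haversine: a = sin²(Δφ/2) + cos φ₁ cos φ₂ sin²(Δλ/2) = 0.1586 + (0.7267)(0.9981)(0.0688) = 0.20852.
Central angle c = 2·arcsin(√a) = 0.94844 rad.
So the angular separation is 0.9484 rad.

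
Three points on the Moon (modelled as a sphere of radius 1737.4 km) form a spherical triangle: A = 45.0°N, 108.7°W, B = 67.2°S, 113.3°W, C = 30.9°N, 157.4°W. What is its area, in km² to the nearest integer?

2882503 km²

Side lengths (central angles): a = 1.8076, b = 0.7020, c = 1.9592 rad; semiperimeter s = 2.2344.
By l'Huilier's theorem, tan(E/4) = √[tan(s/2) tan((s−a)/2) tan((s−b)/2) tan((s−c)/2)], giving spherical excess E = 0.9549 rad.
Area = E·R² = 0.9549 × (1737.4)² ≈ 2882503 km².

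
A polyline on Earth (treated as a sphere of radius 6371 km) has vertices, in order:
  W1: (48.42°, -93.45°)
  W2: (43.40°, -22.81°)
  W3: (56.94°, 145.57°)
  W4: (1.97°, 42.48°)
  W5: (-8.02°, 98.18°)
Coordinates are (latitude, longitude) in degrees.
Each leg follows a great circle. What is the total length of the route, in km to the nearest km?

30989 km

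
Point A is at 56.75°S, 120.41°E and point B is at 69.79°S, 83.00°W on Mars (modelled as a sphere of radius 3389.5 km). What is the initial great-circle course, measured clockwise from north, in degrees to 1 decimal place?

170.0°

Δλ = 156.590° = 2.7330 rad.
y = sin Δλ · cos φ₂ = (0.3973)(0.3455) = 0.1373
x = cos φ₁ sin φ₂ − sin φ₁ cos φ₂ cos Δλ = (0.5483)(-0.9384) − (-0.8363)(0.3455)(-0.9177) = -0.7797
θ = atan2(y, x) = 170.02°, so the bearing is 170.0°.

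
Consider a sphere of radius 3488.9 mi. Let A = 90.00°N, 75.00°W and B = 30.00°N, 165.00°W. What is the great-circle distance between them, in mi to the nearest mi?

3654 mi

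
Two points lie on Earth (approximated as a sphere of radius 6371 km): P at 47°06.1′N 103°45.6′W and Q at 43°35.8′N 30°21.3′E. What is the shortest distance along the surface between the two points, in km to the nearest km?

In radians: φ₁ = 0.8221, φ₂ = 0.7609, Δλ = 134.115° = 2.3407 rad.
cos c = sin φ₁ sin φ₂ + cos φ₁ cos φ₂ cos Δλ = (0.7326)(0.6896) + (0.6807)(0.7242)(-0.6961) = 0.16200,
so c = arccos(0.16200) = 1.40808 rad.
Distance = R·c = 6371 × 1.4081 ≈ 8971 km.

8971 km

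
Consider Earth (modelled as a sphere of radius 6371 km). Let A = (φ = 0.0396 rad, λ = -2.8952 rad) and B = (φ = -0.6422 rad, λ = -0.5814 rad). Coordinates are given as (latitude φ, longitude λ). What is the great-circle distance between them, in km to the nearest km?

13833 km

In radians: φ₁ = 0.0396, φ₂ = -0.6422, Δλ = 132.571° = 2.3138 rad.
cos c = sin φ₁ sin φ₂ + cos φ₁ cos φ₂ cos Δλ = (0.0396)(-0.5990) + (0.9992)(0.8008)(-0.6765) = -0.56502,
so c = arccos(-0.56502) = 2.17125 rad.
Distance = R·c = 6371 × 2.1713 ≈ 13833 km.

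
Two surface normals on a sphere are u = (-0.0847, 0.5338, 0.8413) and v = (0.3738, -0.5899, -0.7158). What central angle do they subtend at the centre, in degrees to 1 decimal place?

161.6°

u·v = -0.9488; |u| = 1.0000, |v| = 1.0000.
cos θ = (u·v)/(|u||v|) = -0.9488, so θ = 161.6°.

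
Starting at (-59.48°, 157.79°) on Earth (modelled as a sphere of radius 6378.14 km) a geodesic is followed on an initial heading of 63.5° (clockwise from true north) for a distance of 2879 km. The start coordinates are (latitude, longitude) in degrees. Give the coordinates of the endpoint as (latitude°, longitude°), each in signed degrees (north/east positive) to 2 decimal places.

-42.56°, -170.21°

Angular distance δ = d/R = 2879/6378.14 = 0.45139 rad; initial bearing θ = 1.1083 rad.
sin φ₂ = sin φ₁ cos δ + cos φ₁ sin δ cos θ = (-0.8615)(0.8998) + (0.5078)(0.4362)(0.4462) = -0.6763, so φ₂ = -42.56°.
Δλ = atan2(sin θ sin δ cos φ₁, cos δ − sin φ₁ sin φ₂) = atan2(0.1983, 0.3172) = 32.004°.
λ₂ = 157.790° + 32.004° = 189.79° → -170.21° after wrapping to (−180°, 180°].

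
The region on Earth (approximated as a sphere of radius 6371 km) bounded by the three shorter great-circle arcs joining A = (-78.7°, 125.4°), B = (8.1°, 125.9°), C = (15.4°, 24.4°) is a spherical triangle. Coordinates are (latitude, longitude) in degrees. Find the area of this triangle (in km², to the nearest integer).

Side lengths (central angles): a = 1.7243, b = 1.8718, c = 1.5150 rad; semiperimeter s = 2.5555.
By l'Huilier's theorem, tan(E/4) = √[tan(s/2) tan((s−a)/2) tan((s−b)/2) tan((s−c)/2)], giving spherical excess E = 1.9992 rad.
Area = E·R² = 1.9992 × (6371)² ≈ 81148715 km².

81148715 km²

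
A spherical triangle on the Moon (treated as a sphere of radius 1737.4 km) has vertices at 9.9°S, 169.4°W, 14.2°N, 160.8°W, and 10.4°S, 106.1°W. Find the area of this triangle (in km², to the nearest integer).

Side lengths (central angles): a = 1.0394, b = 1.0856, c = 0.4462 rad; semiperimeter s = 1.2856.
By l'Huilier's theorem, tan(E/4) = √[tan(s/2) tan((s−a)/2) tan((s−b)/2) tan((s−c)/2)], giving spherical excess E = 0.2573 rad.
Area = E·R² = 0.2573 × (1737.4)² ≈ 776606 km².

776606 km²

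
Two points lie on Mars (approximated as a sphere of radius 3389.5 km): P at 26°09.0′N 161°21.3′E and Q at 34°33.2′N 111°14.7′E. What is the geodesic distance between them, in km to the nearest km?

Let φ₁ = 0.4564 rad, φ₂ = 0.6031 rad, and Δλ = -0.8746 rad.
cos c = sin φ₁ sin φ₂ + cos φ₁ cos φ₂ cos Δλ = (0.4407)(0.5672) + (0.8976)(0.8236)(0.6413) = 0.72409,
so c = arccos(0.72409) = 0.76108 rad.
Distance = R·c = 3389.5 × 0.7611 ≈ 2580 km.

2580 km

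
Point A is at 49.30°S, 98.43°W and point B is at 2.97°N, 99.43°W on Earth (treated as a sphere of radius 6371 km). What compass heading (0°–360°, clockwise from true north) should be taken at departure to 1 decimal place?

With φ₁ = -0.8604, φ₂ = 0.0518, Δλ = -0.0175 rad, the forward-azimuth formula gives
θ = atan2( sin Δλ cos φ₂ , cos φ₁ sin φ₂ − sin φ₁ cos φ₂ cos Δλ ) = atan2(-0.0174, 0.7908) = -1.26°.
Adding 360° brings this into [0°, 360°): 358.7°.

358.7°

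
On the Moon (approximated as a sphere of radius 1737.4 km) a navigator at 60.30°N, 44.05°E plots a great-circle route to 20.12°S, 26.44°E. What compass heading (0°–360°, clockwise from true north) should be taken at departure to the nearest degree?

197°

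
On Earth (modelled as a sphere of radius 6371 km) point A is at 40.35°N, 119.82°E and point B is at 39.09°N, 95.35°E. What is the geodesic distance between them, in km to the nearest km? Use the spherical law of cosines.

2091 km

Let φ₁ = 0.7042 rad, φ₂ = 0.6822 rad, and Δλ = -0.4271 rad.
cos c = sin φ₁ sin φ₂ + cos φ₁ cos φ₂ cos Δλ = (0.6475)(0.6305) + (0.7621)(0.7762)(0.9102) = 0.94663,
so c = arccos(0.94663) = 0.32819 rad.
Distance = R·c = 6371 × 0.3282 ≈ 2091 km.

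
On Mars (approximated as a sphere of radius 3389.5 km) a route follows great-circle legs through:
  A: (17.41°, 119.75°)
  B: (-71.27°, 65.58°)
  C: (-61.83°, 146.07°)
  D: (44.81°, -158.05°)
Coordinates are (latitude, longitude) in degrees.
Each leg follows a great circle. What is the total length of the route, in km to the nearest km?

14337 km

Leg A→B: central angle 1.6750 rad, distance 5677.4 km.
Leg B→C: central angle 0.5357 rad, distance 1815.8 km.
Leg C→D: central angle 2.0191 rad, distance 6843.6 km.
Total: 5677.4 + 1815.8 + 6843.6 ≈ 14337 km.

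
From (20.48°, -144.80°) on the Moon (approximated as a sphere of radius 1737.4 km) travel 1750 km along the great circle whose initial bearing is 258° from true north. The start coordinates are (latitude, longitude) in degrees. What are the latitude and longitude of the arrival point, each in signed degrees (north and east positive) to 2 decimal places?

1.27°, 159.40°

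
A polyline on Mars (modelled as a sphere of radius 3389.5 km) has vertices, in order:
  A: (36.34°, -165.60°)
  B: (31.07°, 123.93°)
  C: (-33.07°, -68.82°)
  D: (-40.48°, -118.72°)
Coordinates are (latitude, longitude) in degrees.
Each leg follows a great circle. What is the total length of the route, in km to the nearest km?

15777 km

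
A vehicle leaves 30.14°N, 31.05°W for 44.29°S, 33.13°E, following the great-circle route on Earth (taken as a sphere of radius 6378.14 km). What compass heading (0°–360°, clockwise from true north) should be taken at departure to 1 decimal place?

139.7°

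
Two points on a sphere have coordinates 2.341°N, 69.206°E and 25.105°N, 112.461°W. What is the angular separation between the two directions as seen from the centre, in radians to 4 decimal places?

2.6617 rad

Let φ₁ = 0.0409 rad, φ₂ = 0.4382 rad, and Δλ = 3.1125 rad.
cos c = sin φ₁ sin φ₂ + cos φ₁ cos φ₂ cos Δλ = (0.0408)(0.4243) + (0.9992)(0.9055)(-0.9996) = -0.88706,
so c = arccos(-0.88706) = 2.66174 rad.
So the angular separation is 2.6617 rad.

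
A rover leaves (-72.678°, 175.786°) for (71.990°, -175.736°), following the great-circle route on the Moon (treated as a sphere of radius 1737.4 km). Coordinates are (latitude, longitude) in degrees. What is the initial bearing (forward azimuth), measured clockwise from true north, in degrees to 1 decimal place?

With φ₁ = -1.2685, φ₂ = 1.2565, Δλ = 0.1480 rad, the forward-azimuth formula gives
θ = atan2( sin Δλ cos φ₂ , cos φ₁ sin φ₂ − sin φ₁ cos φ₂ cos Δλ ) = atan2(0.0456, 0.5751) = 4.53°.
So the initial bearing is 4.5°.

4.5°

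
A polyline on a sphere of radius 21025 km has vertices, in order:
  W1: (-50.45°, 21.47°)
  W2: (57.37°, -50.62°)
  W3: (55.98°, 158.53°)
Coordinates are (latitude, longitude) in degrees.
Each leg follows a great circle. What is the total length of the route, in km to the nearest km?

68688 km

Leg W1→W2: central angle 2.1457 rad, distance 45114.1 km.
Leg W2→W3: central angle 1.1213 rad, distance 23574.3 km.
Total: 45114.1 + 23574.3 ≈ 68688 km.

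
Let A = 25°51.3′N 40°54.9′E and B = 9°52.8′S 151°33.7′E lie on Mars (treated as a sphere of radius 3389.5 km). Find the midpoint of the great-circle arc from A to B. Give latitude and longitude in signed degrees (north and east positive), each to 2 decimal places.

Central angle δ = 1.9686 rad. Interpolating on the sphere with fraction f = 0.5:
P = [sin((1−f)δ)·A + sin(fδ)·B] / sin δ = 0.9035·A + 0.9035·B in Cartesian coordinates,
giving P = (-0.1683, 0.9563, 0.2390), i.e. latitude 13.83°, longitude 99.98°.

13.83°, 99.98°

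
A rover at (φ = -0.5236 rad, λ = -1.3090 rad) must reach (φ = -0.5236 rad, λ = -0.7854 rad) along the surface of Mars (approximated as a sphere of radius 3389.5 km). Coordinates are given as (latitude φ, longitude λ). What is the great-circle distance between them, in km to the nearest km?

Let φ₁ = -0.5236 rad, φ₂ = -0.5236 rad, and Δλ = 0.5236 rad.
Haversine: a = sin²(Δφ/2) + cos φ₁ cos φ₂ sin²(Δλ/2) = 0.0000 + (0.8660)(0.8660)(0.0670) = 0.05024.
Central angle c = 2·arcsin(√a) = 0.45213 rad.
Distance = R·c = 3389.5 × 0.4521 ≈ 1532 km.

1532 km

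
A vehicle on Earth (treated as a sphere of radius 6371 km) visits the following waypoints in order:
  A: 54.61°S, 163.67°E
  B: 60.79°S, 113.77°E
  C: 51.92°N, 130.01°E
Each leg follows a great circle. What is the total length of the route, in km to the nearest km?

15581 km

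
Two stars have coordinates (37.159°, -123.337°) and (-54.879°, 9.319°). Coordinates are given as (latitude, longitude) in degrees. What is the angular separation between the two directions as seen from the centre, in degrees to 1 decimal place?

143.6°

With latitudes φ₁ = 37.159°, φ₂ = -54.879° and longitude difference Δλ = 132.656°:
cos c = sin φ₁ sin φ₂ + cos φ₁ cos φ₂ cos Δλ = (0.6040)(-0.8179) + (0.7970)(0.5753)(-0.6776) = -0.80473,
so c = arccos(-0.80473) = 2.50602 rad.
So the angular separation is 143.6°.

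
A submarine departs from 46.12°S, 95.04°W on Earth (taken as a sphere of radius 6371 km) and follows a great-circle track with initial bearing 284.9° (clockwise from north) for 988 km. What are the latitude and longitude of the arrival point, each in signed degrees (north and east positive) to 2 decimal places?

-43.21°, -106.86°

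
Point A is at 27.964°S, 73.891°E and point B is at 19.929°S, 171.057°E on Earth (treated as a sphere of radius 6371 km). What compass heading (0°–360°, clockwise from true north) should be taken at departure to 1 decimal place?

With φ₁ = -0.4881, φ₂ = -0.3478, Δλ = 1.6959 rad, the forward-azimuth formula gives
θ = atan2( sin Δλ cos φ₂ , cos φ₁ sin φ₂ − sin φ₁ cos φ₂ cos Δλ ) = atan2(0.9328, -0.3560) = 110.89°.
So the initial bearing is 110.9°.

110.9°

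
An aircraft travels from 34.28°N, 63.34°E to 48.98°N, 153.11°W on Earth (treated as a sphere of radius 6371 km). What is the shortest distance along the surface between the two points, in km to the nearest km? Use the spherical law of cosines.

Let φ₁ = 0.5983 rad, φ₂ = 0.8549 rad, and Δλ = 2.5054 rad.
cos c = sin φ₁ sin φ₂ + cos φ₁ cos φ₂ cos Δλ = (0.5632)(0.7545) + (0.8263)(0.6563)(-0.8044) = -0.01127,
so c = arccos(-0.01127) = 1.58207 rad.
Distance = R·c = 6371 × 1.5821 ≈ 10079 km.

10079 km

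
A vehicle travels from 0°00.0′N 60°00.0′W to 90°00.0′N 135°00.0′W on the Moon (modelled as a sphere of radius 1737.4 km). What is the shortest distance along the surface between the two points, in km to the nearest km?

2729 km

Let φ₁ = 0.0000 rad, φ₂ = 1.5708 rad, and Δλ = -1.3090 rad.
cos c = sin φ₁ sin φ₂ + cos φ₁ cos φ₂ cos Δλ = (0.0000)(1.0000) + (1.0000)(0.0000)(0.2588) = 0.00000,
so c = arccos(0.00000) = 1.57080 rad.
Distance = R·c = 1737.4 × 1.5708 ≈ 2729 km.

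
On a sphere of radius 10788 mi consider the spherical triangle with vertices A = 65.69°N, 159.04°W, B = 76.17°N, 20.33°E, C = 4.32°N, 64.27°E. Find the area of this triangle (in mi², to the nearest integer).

53840146 mi²

Side lengths (central angles): a = 1.3235, b = 1.8029, c = 0.6657 rad; semiperimeter s = 1.8960.
By l'Huilier's theorem, tan(E/4) = √[tan(s/2) tan((s−a)/2) tan((s−b)/2) tan((s−c)/2)], giving spherical excess E = 0.4626 rad.
Area = E·R² = 0.4626 × (10788)² ≈ 53840146 mi².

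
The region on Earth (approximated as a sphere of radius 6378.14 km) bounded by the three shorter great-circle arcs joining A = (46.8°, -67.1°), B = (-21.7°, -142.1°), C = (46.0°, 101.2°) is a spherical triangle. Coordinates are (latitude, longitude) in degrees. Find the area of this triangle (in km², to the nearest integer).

91306207 km²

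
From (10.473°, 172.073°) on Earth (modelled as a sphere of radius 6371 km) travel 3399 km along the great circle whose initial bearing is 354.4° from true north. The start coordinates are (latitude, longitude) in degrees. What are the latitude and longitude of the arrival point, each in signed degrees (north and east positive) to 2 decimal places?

Angular distance δ = d/R = 3399/6371 = 0.53351 rad; initial bearing θ = 6.1854 rad.
sin φ₂ = sin φ₁ cos δ + cos φ₁ sin δ cos θ = (0.1818)(0.8610) + (0.9833)(0.5086)(0.9952) = 0.6542, so φ₂ = 40.86°.
Δλ = atan2(sin θ sin δ cos φ₁, cos δ − sin φ₁ sin φ₂) = atan2(-0.0488, 0.7421) = -3.762°.
λ₂ = 172.073° − 3.762° = 168.31°.

40.86°, 168.31°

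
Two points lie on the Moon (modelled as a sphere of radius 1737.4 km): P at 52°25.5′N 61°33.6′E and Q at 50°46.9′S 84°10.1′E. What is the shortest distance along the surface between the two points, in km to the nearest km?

3183 km

In radians: φ₁ = 0.9150, φ₂ = -0.8863, Δλ = 22.608° = 0.3946 rad.
Haversine: a = sin²(Δφ/2) + cos φ₁ cos φ₂ sin²(Δλ/2) = 0.6142 + (0.6098)(0.6323)(0.0384) = 0.62905.
Central angle c = 2·arcsin(√a) = 1.83184 rad.
Distance = R·c = 1737.4 × 1.8318 ≈ 3183 km.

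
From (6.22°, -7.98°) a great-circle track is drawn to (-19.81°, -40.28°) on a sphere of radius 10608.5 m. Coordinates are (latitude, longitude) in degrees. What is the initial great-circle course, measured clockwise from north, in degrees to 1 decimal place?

229.9°

With φ₁ = 0.1086, φ₂ = -0.3457, Δλ = -0.5637 rad, the forward-azimuth formula gives
θ = atan2( sin Δλ cos φ₂ , cos φ₁ sin φ₂ − sin φ₁ cos φ₂ cos Δλ ) = atan2(-0.5027, -0.4231) = -130.08°.
Adding 360° brings this into [0°, 360°): 229.9°.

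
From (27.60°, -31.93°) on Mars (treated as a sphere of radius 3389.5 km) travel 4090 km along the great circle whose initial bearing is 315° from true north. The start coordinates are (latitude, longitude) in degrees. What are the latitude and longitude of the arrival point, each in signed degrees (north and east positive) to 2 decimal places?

48.64°, -121.11°

Angular distance δ = d/R = 4090/3389.5 = 1.20667 rad; initial bearing θ = 5.4978 rad.
sin φ₂ = sin φ₁ cos δ + cos φ₁ sin δ cos θ = (0.4633)(0.3561) + (0.8862)(0.9344)(0.7071) = 0.7506, so φ₂ = 48.64°.
Δλ = atan2(sin θ sin δ cos φ₁, cos δ − sin φ₁ sin φ₂) = atan2(-0.5856, 0.0084) = -89.177°.
λ₂ = -31.930° − 89.177° = -121.11°.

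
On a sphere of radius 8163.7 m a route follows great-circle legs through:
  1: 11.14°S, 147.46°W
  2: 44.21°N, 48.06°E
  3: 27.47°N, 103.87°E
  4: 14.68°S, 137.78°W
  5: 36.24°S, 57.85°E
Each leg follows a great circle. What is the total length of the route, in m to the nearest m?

62717 m

Leg 1→2: central angle 2.5190 rad, distance 20564.2 m.
Leg 2→3: central angle 0.8244 rad, distance 6729.8 m.
Leg 3→4: central angle 2.1229 rad, distance 17330.6 m.
Leg 4→5: central angle 2.2162 rad, distance 18092.7 m.
Total: 20564.2 + 6729.8 + 17330.6 + 18092.7 ≈ 62717 m.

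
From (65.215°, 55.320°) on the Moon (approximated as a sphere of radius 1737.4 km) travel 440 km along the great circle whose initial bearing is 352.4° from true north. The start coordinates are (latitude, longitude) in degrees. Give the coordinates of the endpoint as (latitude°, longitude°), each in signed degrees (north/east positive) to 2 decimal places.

79.43°, 44.91°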